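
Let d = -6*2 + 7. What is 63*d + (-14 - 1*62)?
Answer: -391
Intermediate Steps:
d = -5 (d = -12 + 7 = -5)
63*d + (-14 - 1*62) = 63*(-5) + (-14 - 1*62) = -315 + (-14 - 62) = -315 - 76 = -391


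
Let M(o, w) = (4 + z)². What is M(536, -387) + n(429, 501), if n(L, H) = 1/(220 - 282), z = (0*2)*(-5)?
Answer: 991/62 ≈ 15.984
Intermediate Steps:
z = 0 (z = 0*(-5) = 0)
n(L, H) = -1/62 (n(L, H) = 1/(-62) = -1/62)
M(o, w) = 16 (M(o, w) = (4 + 0)² = 4² = 16)
M(536, -387) + n(429, 501) = 16 - 1/62 = 991/62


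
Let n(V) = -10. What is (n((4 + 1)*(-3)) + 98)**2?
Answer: 7744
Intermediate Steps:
(n((4 + 1)*(-3)) + 98)**2 = (-10 + 98)**2 = 88**2 = 7744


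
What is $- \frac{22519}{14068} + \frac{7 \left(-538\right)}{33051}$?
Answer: $- \frac{797255557}{464961468} \approx -1.7147$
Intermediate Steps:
$- \frac{22519}{14068} + \frac{7 \left(-538\right)}{33051} = \left(-22519\right) \frac{1}{14068} - \frac{3766}{33051} = - \frac{22519}{14068} - \frac{3766}{33051} = - \frac{797255557}{464961468}$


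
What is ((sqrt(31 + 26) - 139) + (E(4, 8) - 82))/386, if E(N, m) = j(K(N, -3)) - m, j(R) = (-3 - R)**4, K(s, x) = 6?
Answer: 3166/193 + sqrt(57)/386 ≈ 16.424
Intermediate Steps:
E(N, m) = 6561 - m (E(N, m) = (3 + 6)**4 - m = 9**4 - m = 6561 - m)
((sqrt(31 + 26) - 139) + (E(4, 8) - 82))/386 = ((sqrt(31 + 26) - 139) + ((6561 - 1*8) - 82))/386 = ((sqrt(57) - 139) + ((6561 - 8) - 82))*(1/386) = ((-139 + sqrt(57)) + (6553 - 82))*(1/386) = ((-139 + sqrt(57)) + 6471)*(1/386) = (6332 + sqrt(57))*(1/386) = 3166/193 + sqrt(57)/386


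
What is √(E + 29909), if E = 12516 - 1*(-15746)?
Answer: √58171 ≈ 241.19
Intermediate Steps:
E = 28262 (E = 12516 + 15746 = 28262)
√(E + 29909) = √(28262 + 29909) = √58171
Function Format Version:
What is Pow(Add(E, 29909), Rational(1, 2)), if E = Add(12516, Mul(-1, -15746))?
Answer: Pow(58171, Rational(1, 2)) ≈ 241.19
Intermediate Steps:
E = 28262 (E = Add(12516, 15746) = 28262)
Pow(Add(E, 29909), Rational(1, 2)) = Pow(Add(28262, 29909), Rational(1, 2)) = Pow(58171, Rational(1, 2))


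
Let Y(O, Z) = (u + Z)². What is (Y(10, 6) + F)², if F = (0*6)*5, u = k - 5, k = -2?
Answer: 1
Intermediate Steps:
u = -7 (u = -2 - 5 = -7)
F = 0 (F = 0*5 = 0)
Y(O, Z) = (-7 + Z)²
(Y(10, 6) + F)² = ((-7 + 6)² + 0)² = ((-1)² + 0)² = (1 + 0)² = 1² = 1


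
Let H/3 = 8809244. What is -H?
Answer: -26427732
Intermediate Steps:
H = 26427732 (H = 3*8809244 = 26427732)
-H = -1*26427732 = -26427732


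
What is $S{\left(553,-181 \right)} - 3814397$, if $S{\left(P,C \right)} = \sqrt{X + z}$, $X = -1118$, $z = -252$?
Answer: $-3814397 + i \sqrt{1370} \approx -3.8144 \cdot 10^{6} + 37.013 i$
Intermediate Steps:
$S{\left(P,C \right)} = i \sqrt{1370}$ ($S{\left(P,C \right)} = \sqrt{-1118 - 252} = \sqrt{-1370} = i \sqrt{1370}$)
$S{\left(553,-181 \right)} - 3814397 = i \sqrt{1370} - 3814397 = -3814397 + i \sqrt{1370}$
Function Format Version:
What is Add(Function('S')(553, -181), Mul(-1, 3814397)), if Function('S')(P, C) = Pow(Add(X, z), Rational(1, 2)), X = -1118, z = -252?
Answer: Add(-3814397, Mul(I, Pow(1370, Rational(1, 2)))) ≈ Add(-3.8144e+6, Mul(37.013, I))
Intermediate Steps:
Function('S')(P, C) = Mul(I, Pow(1370, Rational(1, 2))) (Function('S')(P, C) = Pow(Add(-1118, -252), Rational(1, 2)) = Pow(-1370, Rational(1, 2)) = Mul(I, Pow(1370, Rational(1, 2))))
Add(Function('S')(553, -181), Mul(-1, 3814397)) = Add(Mul(I, Pow(1370, Rational(1, 2))), Mul(-1, 3814397)) = Add(Mul(I, Pow(1370, Rational(1, 2))), -3814397) = Add(-3814397, Mul(I, Pow(1370, Rational(1, 2))))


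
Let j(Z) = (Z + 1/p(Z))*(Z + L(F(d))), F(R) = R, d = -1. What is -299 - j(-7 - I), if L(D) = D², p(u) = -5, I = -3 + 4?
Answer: -1782/5 ≈ -356.40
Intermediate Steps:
I = 1
j(Z) = (1 + Z)*(-⅕ + Z) (j(Z) = (Z + 1/(-5))*(Z + (-1)²) = (Z - ⅕)*(Z + 1) = (-⅕ + Z)*(1 + Z) = (1 + Z)*(-⅕ + Z))
-299 - j(-7 - I) = -299 - (-⅕ - (-7 - 1*1)/5 + (-7 - 1*1)*(1 + (-7 - 1*1))) = -299 - (-⅕ - (-7 - 1)/5 + (-7 - 1)*(1 + (-7 - 1))) = -299 - (-⅕ - ⅕*(-8) - 8*(1 - 8)) = -299 - (-⅕ + 8/5 - 8*(-7)) = -299 - (-⅕ + 8/5 + 56) = -299 - 1*287/5 = -299 - 287/5 = -1782/5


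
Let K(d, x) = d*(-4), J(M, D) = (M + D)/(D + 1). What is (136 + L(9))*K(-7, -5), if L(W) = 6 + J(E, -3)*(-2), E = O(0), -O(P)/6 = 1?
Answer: 3724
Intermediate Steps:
O(P) = -6 (O(P) = -6*1 = -6)
E = -6
J(M, D) = (D + M)/(1 + D)
K(d, x) = -4*d
L(W) = -3 (L(W) = 6 + ((-3 - 6)/(1 - 3))*(-2) = 6 + (-9/(-2))*(-2) = 6 - ½*(-9)*(-2) = 6 + (9/2)*(-2) = 6 - 9 = -3)
(136 + L(9))*K(-7, -5) = (136 - 3)*(-4*(-7)) = 133*28 = 3724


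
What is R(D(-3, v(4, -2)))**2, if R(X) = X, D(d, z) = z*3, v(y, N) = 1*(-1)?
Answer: 9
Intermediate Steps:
v(y, N) = -1
D(d, z) = 3*z
R(D(-3, v(4, -2)))**2 = (3*(-1))**2 = (-3)**2 = 9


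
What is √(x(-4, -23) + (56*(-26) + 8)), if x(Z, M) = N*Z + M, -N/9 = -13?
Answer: I*√1939 ≈ 44.034*I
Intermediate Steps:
N = 117 (N = -9*(-13) = 117)
x(Z, M) = M + 117*Z (x(Z, M) = 117*Z + M = M + 117*Z)
√(x(-4, -23) + (56*(-26) + 8)) = √((-23 + 117*(-4)) + (56*(-26) + 8)) = √((-23 - 468) + (-1456 + 8)) = √(-491 - 1448) = √(-1939) = I*√1939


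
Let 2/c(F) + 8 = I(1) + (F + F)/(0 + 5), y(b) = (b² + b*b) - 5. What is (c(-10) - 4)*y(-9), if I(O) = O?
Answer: -7222/11 ≈ -656.54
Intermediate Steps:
y(b) = -5 + 2*b² (y(b) = (b² + b²) - 5 = 2*b² - 5 = -5 + 2*b²)
c(F) = 2/(-7 + 2*F/5) (c(F) = 2/(-8 + (1 + (F + F)/(0 + 5))) = 2/(-8 + (1 + (2*F)/5)) = 2/(-8 + (1 + (2*F)*(⅕))) = 2/(-8 + (1 + 2*F/5)) = 2/(-7 + 2*F/5))
(c(-10) - 4)*y(-9) = (10/(-35 + 2*(-10)) - 4)*(-5 + 2*(-9)²) = (10/(-35 - 20) - 4)*(-5 + 2*81) = (10/(-55) - 4)*(-5 + 162) = (10*(-1/55) - 4)*157 = (-2/11 - 4)*157 = -46/11*157 = -7222/11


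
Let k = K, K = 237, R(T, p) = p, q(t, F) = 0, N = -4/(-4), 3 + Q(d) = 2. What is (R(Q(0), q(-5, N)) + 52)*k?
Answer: 12324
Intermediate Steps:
Q(d) = -1 (Q(d) = -3 + 2 = -1)
N = 1 (N = -4*(-¼) = 1)
k = 237
(R(Q(0), q(-5, N)) + 52)*k = (0 + 52)*237 = 52*237 = 12324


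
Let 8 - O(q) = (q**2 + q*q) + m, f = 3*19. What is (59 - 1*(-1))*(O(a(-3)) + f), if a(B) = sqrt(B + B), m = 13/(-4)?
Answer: 4815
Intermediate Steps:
m = -13/4 (m = 13*(-1/4) = -13/4 ≈ -3.2500)
a(B) = sqrt(2)*sqrt(B) (a(B) = sqrt(2*B) = sqrt(2)*sqrt(B))
f = 57
O(q) = 45/4 - 2*q**2 (O(q) = 8 - ((q**2 + q*q) - 13/4) = 8 - ((q**2 + q**2) - 13/4) = 8 - (2*q**2 - 13/4) = 8 - (-13/4 + 2*q**2) = 8 + (13/4 - 2*q**2) = 45/4 - 2*q**2)
(59 - 1*(-1))*(O(a(-3)) + f) = (59 - 1*(-1))*((45/4 - 2*(sqrt(2)*sqrt(-3))**2) + 57) = (59 + 1)*((45/4 - 2*(sqrt(2)*(I*sqrt(3)))**2) + 57) = 60*((45/4 - 2*(I*sqrt(6))**2) + 57) = 60*((45/4 - 2*(-6)) + 57) = 60*((45/4 + 12) + 57) = 60*(93/4 + 57) = 60*(321/4) = 4815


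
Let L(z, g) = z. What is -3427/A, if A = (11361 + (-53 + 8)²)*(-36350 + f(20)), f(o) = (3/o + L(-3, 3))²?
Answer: 29800/4230194541 ≈ 7.0446e-6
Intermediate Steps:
f(o) = (-3 + 3/o)² (f(o) = (3/o - 3)² = (-3 + 3/o)²)
A = -97294474443/200 (A = (11361 + (-53 + 8)²)*(-36350 + 9*(1 - 1*20)²/20²) = (11361 + (-45)²)*(-36350 + 9*(1/400)*(1 - 20)²) = (11361 + 2025)*(-36350 + 9*(1/400)*(-19)²) = 13386*(-36350 + 9*(1/400)*361) = 13386*(-36350 + 3249/400) = 13386*(-14536751/400) = -97294474443/200 ≈ -4.8647e+8)
-3427/A = -3427/(-97294474443/200) = -3427*(-200/97294474443) = 29800/4230194541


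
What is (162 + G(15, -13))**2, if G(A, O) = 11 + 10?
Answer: 33489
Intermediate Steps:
G(A, O) = 21
(162 + G(15, -13))**2 = (162 + 21)**2 = 183**2 = 33489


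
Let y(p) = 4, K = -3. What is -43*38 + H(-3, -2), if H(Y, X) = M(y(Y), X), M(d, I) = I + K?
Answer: -1639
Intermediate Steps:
M(d, I) = -3 + I (M(d, I) = I - 3 = -3 + I)
H(Y, X) = -3 + X
-43*38 + H(-3, -2) = -43*38 + (-3 - 2) = -1634 - 5 = -1639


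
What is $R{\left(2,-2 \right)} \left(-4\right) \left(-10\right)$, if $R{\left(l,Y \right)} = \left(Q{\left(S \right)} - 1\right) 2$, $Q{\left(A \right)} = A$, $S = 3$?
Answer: $160$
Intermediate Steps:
$R{\left(l,Y \right)} = 4$ ($R{\left(l,Y \right)} = \left(3 - 1\right) 2 = 2 \cdot 2 = 4$)
$R{\left(2,-2 \right)} \left(-4\right) \left(-10\right) = 4 \left(-4\right) \left(-10\right) = \left(-16\right) \left(-10\right) = 160$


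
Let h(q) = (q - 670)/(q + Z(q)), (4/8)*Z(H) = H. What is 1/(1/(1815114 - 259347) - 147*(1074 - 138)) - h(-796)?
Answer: -156908638800977/255588945117222 ≈ -0.61391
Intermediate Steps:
Z(H) = 2*H
h(q) = (-670 + q)/(3*q) (h(q) = (q - 670)/(q + 2*q) = (-670 + q)/((3*q)) = (-670 + q)*(1/(3*q)) = (-670 + q)/(3*q))
1/(1/(1815114 - 259347) - 147*(1074 - 138)) - h(-796) = 1/(1/(1815114 - 259347) - 147*(1074 - 138)) - (-670 - 796)/(3*(-796)) = 1/(1/1555767 - 147*936) - (-1)*(-1466)/(3*796) = 1/(1/1555767 - 137592) - 1*733/1194 = 1/(-214061093063/1555767) - 733/1194 = -1555767/214061093063 - 733/1194 = -156908638800977/255588945117222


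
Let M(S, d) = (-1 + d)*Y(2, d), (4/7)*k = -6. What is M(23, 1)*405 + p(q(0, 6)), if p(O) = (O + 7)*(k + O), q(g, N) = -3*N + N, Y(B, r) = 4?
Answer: 225/2 ≈ 112.50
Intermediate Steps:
k = -21/2 (k = (7/4)*(-6) = -21/2 ≈ -10.500)
q(g, N) = -2*N
M(S, d) = -4 + 4*d (M(S, d) = (-1 + d)*4 = -4 + 4*d)
p(O) = (7 + O)*(-21/2 + O) (p(O) = (O + 7)*(-21/2 + O) = (7 + O)*(-21/2 + O))
M(23, 1)*405 + p(q(0, 6)) = (-4 + 4*1)*405 + (-147/2 + (-2*6)² - (-7)*6) = (-4 + 4)*405 + (-147/2 + (-12)² - 7/2*(-12)) = 0*405 + (-147/2 + 144 + 42) = 0 + 225/2 = 225/2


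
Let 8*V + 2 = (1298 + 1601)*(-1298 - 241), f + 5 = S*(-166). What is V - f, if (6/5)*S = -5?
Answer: -13401169/24 ≈ -5.5838e+5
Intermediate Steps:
S = -25/6 (S = (5/6)*(-5) = -25/6 ≈ -4.1667)
f = 2060/3 (f = -5 - 25/6*(-166) = -5 + 2075/3 = 2060/3 ≈ 686.67)
V = -4461563/8 (V = -1/4 + ((1298 + 1601)*(-1298 - 241))/8 = -1/4 + (2899*(-1539))/8 = -1/4 + (1/8)*(-4461561) = -1/4 - 4461561/8 = -4461563/8 ≈ -5.5770e+5)
V - f = -4461563/8 - 1*2060/3 = -4461563/8 - 2060/3 = -13401169/24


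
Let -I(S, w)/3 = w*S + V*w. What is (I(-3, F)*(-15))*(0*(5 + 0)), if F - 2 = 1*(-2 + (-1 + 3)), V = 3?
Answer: 0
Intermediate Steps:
F = 2 (F = 2 + 1*(-2 + (-1 + 3)) = 2 + 1*(-2 + 2) = 2 + 1*0 = 2 + 0 = 2)
I(S, w) = -9*w - 3*S*w (I(S, w) = -3*(w*S + 3*w) = -3*(S*w + 3*w) = -3*(3*w + S*w) = -9*w - 3*S*w)
(I(-3, F)*(-15))*(0*(5 + 0)) = (-3*2*(3 - 3)*(-15))*(0*(5 + 0)) = (-3*2*0*(-15))*(0*5) = (0*(-15))*0 = 0*0 = 0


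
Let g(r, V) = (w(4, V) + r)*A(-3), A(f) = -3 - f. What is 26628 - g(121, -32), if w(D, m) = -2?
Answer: 26628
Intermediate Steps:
g(r, V) = 0 (g(r, V) = (-2 + r)*(-3 - 1*(-3)) = (-2 + r)*(-3 + 3) = (-2 + r)*0 = 0)
26628 - g(121, -32) = 26628 - 1*0 = 26628 + 0 = 26628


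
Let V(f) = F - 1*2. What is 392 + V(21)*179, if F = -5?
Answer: -861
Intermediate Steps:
V(f) = -7 (V(f) = -5 - 1*2 = -5 - 2 = -7)
392 + V(21)*179 = 392 - 7*179 = 392 - 1253 = -861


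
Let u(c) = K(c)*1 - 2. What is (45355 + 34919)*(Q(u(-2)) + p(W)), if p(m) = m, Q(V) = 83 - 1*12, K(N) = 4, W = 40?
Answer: 8910414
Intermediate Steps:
u(c) = 2 (u(c) = 4*1 - 2 = 4 - 2 = 2)
Q(V) = 71 (Q(V) = 83 - 12 = 71)
(45355 + 34919)*(Q(u(-2)) + p(W)) = (45355 + 34919)*(71 + 40) = 80274*111 = 8910414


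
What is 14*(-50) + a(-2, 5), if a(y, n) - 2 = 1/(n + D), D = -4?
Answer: -697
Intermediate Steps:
a(y, n) = 2 + 1/(-4 + n) (a(y, n) = 2 + 1/(n - 4) = 2 + 1/(-4 + n))
14*(-50) + a(-2, 5) = 14*(-50) + (-7 + 2*5)/(-4 + 5) = -700 + (-7 + 10)/1 = -700 + 1*3 = -700 + 3 = -697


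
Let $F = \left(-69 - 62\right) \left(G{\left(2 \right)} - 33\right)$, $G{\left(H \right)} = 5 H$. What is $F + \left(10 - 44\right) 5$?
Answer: $2843$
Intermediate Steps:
$F = 3013$ ($F = \left(-69 - 62\right) \left(5 \cdot 2 - 33\right) = - 131 \left(10 - 33\right) = \left(-131\right) \left(-23\right) = 3013$)
$F + \left(10 - 44\right) 5 = 3013 + \left(10 - 44\right) 5 = 3013 - 170 = 2843$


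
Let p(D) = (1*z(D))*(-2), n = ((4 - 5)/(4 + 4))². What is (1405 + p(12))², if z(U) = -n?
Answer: 2021491521/1024 ≈ 1.9741e+6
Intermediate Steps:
n = 1/64 (n = (-1/8)² = (-1*⅛)² = (-⅛)² = 1/64 ≈ 0.015625)
z(U) = -1/64 (z(U) = -1*1/64 = -1/64)
p(D) = 1/32 (p(D) = (1*(-1/64))*(-2) = -1/64*(-2) = 1/32)
(1405 + p(12))² = (1405 + 1/32)² = (44961/32)² = 2021491521/1024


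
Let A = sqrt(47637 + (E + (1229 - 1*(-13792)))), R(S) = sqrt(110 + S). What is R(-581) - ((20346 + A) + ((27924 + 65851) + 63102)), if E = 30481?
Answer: -177223 - sqrt(93139) + I*sqrt(471) ≈ -1.7753e+5 + 21.703*I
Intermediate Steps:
A = sqrt(93139) (A = sqrt(47637 + (30481 + (1229 - 1*(-13792)))) = sqrt(47637 + (30481 + (1229 + 13792))) = sqrt(47637 + (30481 + 15021)) = sqrt(47637 + 45502) = sqrt(93139) ≈ 305.19)
R(-581) - ((20346 + A) + ((27924 + 65851) + 63102)) = sqrt(110 - 581) - ((20346 + sqrt(93139)) + ((27924 + 65851) + 63102)) = sqrt(-471) - ((20346 + sqrt(93139)) + (93775 + 63102)) = I*sqrt(471) - ((20346 + sqrt(93139)) + 156877) = I*sqrt(471) - (177223 + sqrt(93139)) = I*sqrt(471) + (-177223 - sqrt(93139)) = -177223 - sqrt(93139) + I*sqrt(471)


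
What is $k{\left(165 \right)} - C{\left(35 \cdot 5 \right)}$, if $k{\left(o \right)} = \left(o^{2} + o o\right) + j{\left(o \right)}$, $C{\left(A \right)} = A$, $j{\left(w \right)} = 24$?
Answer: $54299$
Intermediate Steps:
$k{\left(o \right)} = 24 + 2 o^{2}$ ($k{\left(o \right)} = \left(o^{2} + o o\right) + 24 = \left(o^{2} + o^{2}\right) + 24 = 2 o^{2} + 24 = 24 + 2 o^{2}$)
$k{\left(165 \right)} - C{\left(35 \cdot 5 \right)} = \left(24 + 2 \cdot 165^{2}\right) - 35 \cdot 5 = \left(24 + 2 \cdot 27225\right) - 175 = \left(24 + 54450\right) - 175 = 54474 - 175 = 54299$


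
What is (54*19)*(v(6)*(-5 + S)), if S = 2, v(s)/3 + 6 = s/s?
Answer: 46170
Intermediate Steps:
v(s) = -15 (v(s) = -18 + 3*(s/s) = -18 + 3*1 = -18 + 3 = -15)
(54*19)*(v(6)*(-5 + S)) = (54*19)*(-15*(-5 + 2)) = 1026*(-15*(-3)) = 1026*45 = 46170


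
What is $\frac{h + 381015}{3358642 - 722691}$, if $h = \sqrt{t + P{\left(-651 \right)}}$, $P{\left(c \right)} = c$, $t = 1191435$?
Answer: $\frac{381015}{2635951} + \frac{8 \sqrt{18606}}{2635951} \approx 0.14496$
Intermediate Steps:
$h = 8 \sqrt{18606}$ ($h = \sqrt{1191435 - 651} = \sqrt{1190784} = 8 \sqrt{18606} \approx 1091.2$)
$\frac{h + 381015}{3358642 - 722691} = \frac{8 \sqrt{18606} + 381015}{3358642 - 722691} = \frac{381015 + 8 \sqrt{18606}}{2635951} = \left(381015 + 8 \sqrt{18606}\right) \frac{1}{2635951} = \frac{381015}{2635951} + \frac{8 \sqrt{18606}}{2635951}$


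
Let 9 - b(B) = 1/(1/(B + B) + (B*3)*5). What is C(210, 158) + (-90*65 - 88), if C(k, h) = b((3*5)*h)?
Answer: -999078013669/168507001 ≈ -5929.0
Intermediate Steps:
b(B) = 9 - 1/(1/(2*B) + 15*B) (b(B) = 9 - 1/(1/(B + B) + (B*3)*5) = 9 - 1/(1/(2*B) + (3*B)*5) = 9 - 1/(1/(2*B) + 15*B))
C(k, h) = (9 - 30*h + 60750*h²)/(1 + 6750*h²) (C(k, h) = (9 - 2*3*5*h + 270*((3*5)*h)²)/(1 + 30*((3*5)*h)²) = (9 - 30*h + 270*(15*h)²)/(1 + 30*(15*h)²) = (9 - 30*h + 270*(225*h²))/(1 + 30*(225*h²)) = (9 - 30*h + 60750*h²)/(1 + 6750*h²))
C(210, 158) + (-90*65 - 88) = 3*(3 - 10*158 + 20250*158²)/(1 + 6750*158²) + (-90*65 - 88) = 3*(3 - 1580 + 20250*24964)/(1 + 6750*24964) + (-5850 - 88) = 3*(3 - 1580 + 505521000)/(1 + 168507000) - 5938 = 3*505519423/168507001 - 5938 = 3*(1/168507001)*505519423 - 5938 = 1516558269/168507001 - 5938 = -999078013669/168507001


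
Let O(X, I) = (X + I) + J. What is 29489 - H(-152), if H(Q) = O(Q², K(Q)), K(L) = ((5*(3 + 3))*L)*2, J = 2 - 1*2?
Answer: 15505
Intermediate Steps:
J = 0 (J = 2 - 2 = 0)
K(L) = 60*L (K(L) = ((5*6)*L)*2 = (30*L)*2 = 60*L)
O(X, I) = I + X (O(X, I) = (X + I) + 0 = (I + X) + 0 = I + X)
H(Q) = Q² + 60*Q (H(Q) = 60*Q + Q² = Q² + 60*Q)
29489 - H(-152) = 29489 - (-152)*(60 - 152) = 29489 - (-152)*(-92) = 29489 - 1*13984 = 29489 - 13984 = 15505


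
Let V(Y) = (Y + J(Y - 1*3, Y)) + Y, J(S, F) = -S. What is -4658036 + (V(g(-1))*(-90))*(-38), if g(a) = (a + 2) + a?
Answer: -4647776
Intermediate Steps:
g(a) = 2 + 2*a (g(a) = (2 + a) + a = 2 + 2*a)
V(Y) = 3 + Y (V(Y) = (Y - (Y - 1*3)) + Y = (Y - (Y - 3)) + Y = (Y - (-3 + Y)) + Y = (Y + (3 - Y)) + Y = 3 + Y)
-4658036 + (V(g(-1))*(-90))*(-38) = -4658036 + ((3 + (2 + 2*(-1)))*(-90))*(-38) = -4658036 + ((3 + (2 - 2))*(-90))*(-38) = -4658036 + ((3 + 0)*(-90))*(-38) = -4658036 + (3*(-90))*(-38) = -4658036 - 270*(-38) = -4658036 + 10260 = -4647776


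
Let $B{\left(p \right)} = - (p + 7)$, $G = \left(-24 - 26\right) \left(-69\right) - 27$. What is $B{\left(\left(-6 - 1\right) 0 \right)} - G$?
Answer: $-3430$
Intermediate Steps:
$G = 3423$ ($G = \left(-24 - 26\right) \left(-69\right) - 27 = \left(-50\right) \left(-69\right) - 27 = 3450 - 27 = 3423$)
$B{\left(p \right)} = -7 - p$ ($B{\left(p \right)} = - (7 + p) = -7 - p$)
$B{\left(\left(-6 - 1\right) 0 \right)} - G = \left(-7 - \left(-6 - 1\right) 0\right) - 3423 = \left(-7 - \left(-7\right) 0\right) - 3423 = \left(-7 - 0\right) - 3423 = \left(-7 + 0\right) - 3423 = -7 - 3423 = -3430$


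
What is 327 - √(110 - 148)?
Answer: 327 - I*√38 ≈ 327.0 - 6.1644*I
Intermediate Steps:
327 - √(110 - 148) = 327 - √(-38) = 327 - I*√38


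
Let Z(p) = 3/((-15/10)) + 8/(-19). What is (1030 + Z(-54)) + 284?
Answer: 24920/19 ≈ 1311.6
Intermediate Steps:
Z(p) = -46/19 (Z(p) = 3/((-15*⅒)) + 8*(-1/19) = 3/(-3/2) - 8/19 = 3*(-⅔) - 8/19 = -2 - 8/19 = -46/19)
(1030 + Z(-54)) + 284 = (1030 - 46/19) + 284 = 19524/19 + 284 = 24920/19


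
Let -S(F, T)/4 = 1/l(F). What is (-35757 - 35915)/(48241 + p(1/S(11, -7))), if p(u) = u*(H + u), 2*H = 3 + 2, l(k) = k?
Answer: -1146752/771867 ≈ -1.4857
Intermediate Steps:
H = 5/2 (H = (3 + 2)/2 = (½)*5 = 5/2 ≈ 2.5000)
S(F, T) = -4/F
p(u) = u*(5/2 + u)
(-35757 - 35915)/(48241 + p(1/S(11, -7))) = (-35757 - 35915)/(48241 + (5 + 2/((-4/11)))/(2*((-4/11)))) = -71672/(48241 + (5 + 2/((-4*1/11)))/(2*((-4*1/11)))) = -71672/(48241 + (5 + 2/(-4/11))/(2*(-4/11))) = -71672/(48241 + (½)*(-11/4)*(5 + 2*(-11/4))) = -71672/(48241 + (½)*(-11/4)*(5 - 11/2)) = -71672/(48241 + (½)*(-11/4)*(-½)) = -71672/(48241 + 11/16) = -71672/771867/16 = -71672*16/771867 = -1146752/771867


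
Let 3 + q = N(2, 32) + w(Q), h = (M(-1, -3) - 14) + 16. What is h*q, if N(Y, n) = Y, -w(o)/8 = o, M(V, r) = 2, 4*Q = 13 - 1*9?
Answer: -36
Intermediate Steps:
Q = 1 (Q = (13 - 1*9)/4 = (13 - 9)/4 = (¼)*4 = 1)
w(o) = -8*o
h = 4 (h = (2 - 14) + 16 = -12 + 16 = 4)
q = -9 (q = -3 + (2 - 8*1) = -3 + (2 - 8) = -3 - 6 = -9)
h*q = 4*(-9) = -36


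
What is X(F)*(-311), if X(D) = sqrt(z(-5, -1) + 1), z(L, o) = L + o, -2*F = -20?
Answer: -311*I*sqrt(5) ≈ -695.42*I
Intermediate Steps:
F = 10 (F = -1/2*(-20) = 10)
X(D) = I*sqrt(5) (X(D) = sqrt((-5 - 1) + 1) = sqrt(-6 + 1) = sqrt(-5) = I*sqrt(5))
X(F)*(-311) = (I*sqrt(5))*(-311) = -311*I*sqrt(5)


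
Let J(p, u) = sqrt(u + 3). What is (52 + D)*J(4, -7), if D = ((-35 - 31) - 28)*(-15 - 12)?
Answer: 5180*I ≈ 5180.0*I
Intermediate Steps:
D = 2538 (D = (-66 - 28)*(-27) = -94*(-27) = 2538)
J(p, u) = sqrt(3 + u)
(52 + D)*J(4, -7) = (52 + 2538)*sqrt(3 - 7) = 2590*sqrt(-4) = 2590*(2*I) = 5180*I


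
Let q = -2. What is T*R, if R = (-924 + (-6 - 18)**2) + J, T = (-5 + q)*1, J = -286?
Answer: 4438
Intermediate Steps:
T = -7 (T = (-5 - 2)*1 = -7*1 = -7)
R = -634 (R = (-924 + (-6 - 18)**2) - 286 = (-924 + (-24)**2) - 286 = (-924 + 576) - 286 = -348 - 286 = -634)
T*R = -7*(-634) = 4438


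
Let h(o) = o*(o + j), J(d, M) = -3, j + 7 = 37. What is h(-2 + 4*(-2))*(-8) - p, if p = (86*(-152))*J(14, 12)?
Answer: -37616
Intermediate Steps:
j = 30 (j = -7 + 37 = 30)
h(o) = o*(30 + o) (h(o) = o*(o + 30) = o*(30 + o))
p = 39216 (p = (86*(-152))*(-3) = -13072*(-3) = 39216)
h(-2 + 4*(-2))*(-8) - p = ((-2 + 4*(-2))*(30 + (-2 + 4*(-2))))*(-8) - 1*39216 = ((-2 - 8)*(30 + (-2 - 8)))*(-8) - 39216 = -10*(30 - 10)*(-8) - 39216 = -10*20*(-8) - 39216 = -200*(-8) - 39216 = 1600 - 39216 = -37616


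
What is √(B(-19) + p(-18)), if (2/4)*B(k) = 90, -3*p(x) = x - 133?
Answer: √2073/3 ≈ 15.177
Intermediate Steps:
p(x) = 133/3 - x/3 (p(x) = -(x - 133)/3 = -(-133 + x)/3 = 133/3 - x/3)
B(k) = 180 (B(k) = 2*90 = 180)
√(B(-19) + p(-18)) = √(180 + (133/3 - ⅓*(-18))) = √(180 + (133/3 + 6)) = √(180 + 151/3) = √(691/3) = √2073/3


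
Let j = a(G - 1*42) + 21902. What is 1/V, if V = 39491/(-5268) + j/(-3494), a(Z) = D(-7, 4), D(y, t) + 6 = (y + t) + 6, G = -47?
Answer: -9203196/126672743 ≈ -0.072653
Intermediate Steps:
D(y, t) = t + y (D(y, t) = -6 + ((y + t) + 6) = -6 + ((t + y) + 6) = -6 + (6 + t + y) = t + y)
a(Z) = -3 (a(Z) = 4 - 7 = -3)
j = 21899 (j = -3 + 21902 = 21899)
V = -126672743/9203196 (V = 39491/(-5268) + 21899/(-3494) = 39491*(-1/5268) + 21899*(-1/3494) = -39491/5268 - 21899/3494 = -126672743/9203196 ≈ -13.764)
1/V = 1/(-126672743/9203196) = -9203196/126672743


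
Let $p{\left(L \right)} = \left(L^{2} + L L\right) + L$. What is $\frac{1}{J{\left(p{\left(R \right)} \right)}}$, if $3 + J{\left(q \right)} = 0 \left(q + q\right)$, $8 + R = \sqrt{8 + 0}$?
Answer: $- \frac{1}{3} \approx -0.33333$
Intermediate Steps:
$R = -8 + 2 \sqrt{2}$ ($R = -8 + \sqrt{8 + 0} = -8 + \sqrt{8} = -8 + 2 \sqrt{2} \approx -5.1716$)
$p{\left(L \right)} = L + 2 L^{2}$ ($p{\left(L \right)} = \left(L^{2} + L^{2}\right) + L = 2 L^{2} + L = L + 2 L^{2}$)
$J{\left(q \right)} = -3$ ($J{\left(q \right)} = -3 + 0 \left(q + q\right) = -3 + 0 \cdot 2 q = -3 + 0 = -3$)
$\frac{1}{J{\left(p{\left(R \right)} \right)}} = \frac{1}{-3} = - \frac{1}{3}$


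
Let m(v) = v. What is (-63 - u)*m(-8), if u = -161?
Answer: -784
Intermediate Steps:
(-63 - u)*m(-8) = (-63 - 1*(-161))*(-8) = (-63 + 161)*(-8) = 98*(-8) = -784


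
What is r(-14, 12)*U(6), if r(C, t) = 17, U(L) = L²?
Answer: 612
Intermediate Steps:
r(-14, 12)*U(6) = 17*6² = 17*36 = 612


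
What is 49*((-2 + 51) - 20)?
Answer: 1421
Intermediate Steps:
49*((-2 + 51) - 20) = 49*(49 - 20) = 49*29 = 1421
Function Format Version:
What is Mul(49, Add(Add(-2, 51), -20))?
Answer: 1421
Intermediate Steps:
Mul(49, Add(Add(-2, 51), -20)) = Mul(49, Add(49, -20)) = Mul(49, 29) = 1421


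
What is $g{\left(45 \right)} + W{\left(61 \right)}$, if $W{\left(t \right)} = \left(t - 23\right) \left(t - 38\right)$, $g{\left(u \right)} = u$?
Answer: $919$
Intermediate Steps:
$W{\left(t \right)} = \left(-38 + t\right) \left(-23 + t\right)$ ($W{\left(t \right)} = \left(-23 + t\right) \left(-38 + t\right) = \left(-38 + t\right) \left(-23 + t\right)$)
$g{\left(45 \right)} + W{\left(61 \right)} = 45 + \left(874 + 61^{2} - 3721\right) = 45 + \left(874 + 3721 - 3721\right) = 45 + 874 = 919$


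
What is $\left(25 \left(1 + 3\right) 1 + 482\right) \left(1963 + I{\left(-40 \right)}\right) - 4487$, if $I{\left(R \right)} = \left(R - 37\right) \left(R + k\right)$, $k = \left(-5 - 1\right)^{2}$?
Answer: $1317235$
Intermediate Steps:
$k = 36$ ($k = \left(-6\right)^{2} = 36$)
$I{\left(R \right)} = \left(-37 + R\right) \left(36 + R\right)$ ($I{\left(R \right)} = \left(R - 37\right) \left(R + 36\right) = \left(-37 + R\right) \left(36 + R\right)$)
$\left(25 \left(1 + 3\right) 1 + 482\right) \left(1963 + I{\left(-40 \right)}\right) - 4487 = \left(25 \left(1 + 3\right) 1 + 482\right) \left(1963 - \left(1292 - 1600\right)\right) - 4487 = \left(25 \cdot 4 \cdot 1 + 482\right) \left(1963 + \left(-1332 + 1600 + 40\right)\right) - 4487 = \left(25 \cdot 4 + 482\right) \left(1963 + 308\right) - 4487 = \left(100 + 482\right) 2271 - 4487 = 582 \cdot 2271 - 4487 = 1321722 - 4487 = 1317235$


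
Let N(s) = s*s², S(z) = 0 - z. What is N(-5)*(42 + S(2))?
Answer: -5000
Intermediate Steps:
S(z) = -z
N(s) = s³
N(-5)*(42 + S(2)) = (-5)³*(42 - 1*2) = -125*(42 - 2) = -125*40 = -5000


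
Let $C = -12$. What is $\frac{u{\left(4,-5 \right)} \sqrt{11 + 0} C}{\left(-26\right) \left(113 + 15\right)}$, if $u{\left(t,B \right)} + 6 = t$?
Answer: $- \frac{3 \sqrt{11}}{416} \approx -0.023918$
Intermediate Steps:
$u{\left(t,B \right)} = -6 + t$
$\frac{u{\left(4,-5 \right)} \sqrt{11 + 0} C}{\left(-26\right) \left(113 + 15\right)} = \frac{\left(-6 + 4\right) \sqrt{11 + 0} \left(-12\right)}{\left(-26\right) \left(113 + 15\right)} = \frac{- 2 \sqrt{11} \left(-12\right)}{\left(-26\right) 128} = \frac{24 \sqrt{11}}{-3328} = 24 \sqrt{11} \left(- \frac{1}{3328}\right) = - \frac{3 \sqrt{11}}{416}$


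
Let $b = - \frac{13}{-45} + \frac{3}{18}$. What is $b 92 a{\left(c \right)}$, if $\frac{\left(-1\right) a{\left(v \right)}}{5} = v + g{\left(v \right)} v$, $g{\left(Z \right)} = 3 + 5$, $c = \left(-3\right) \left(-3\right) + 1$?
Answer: $-18860$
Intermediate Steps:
$b = \frac{41}{90}$ ($b = \left(-13\right) \left(- \frac{1}{45}\right) + 3 \cdot \frac{1}{18} = \frac{13}{45} + \frac{1}{6} = \frac{41}{90} \approx 0.45556$)
$c = 10$ ($c = 9 + 1 = 10$)
$g{\left(Z \right)} = 8$
$a{\left(v \right)} = - 45 v$ ($a{\left(v \right)} = - 5 \left(v + 8 v\right) = - 5 \cdot 9 v = - 45 v$)
$b 92 a{\left(c \right)} = \frac{41}{90} \cdot 92 \left(\left(-45\right) 10\right) = \frac{1886}{45} \left(-450\right) = -18860$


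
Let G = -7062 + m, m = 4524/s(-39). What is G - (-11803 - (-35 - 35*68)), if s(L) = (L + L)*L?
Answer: 90772/39 ≈ 2327.5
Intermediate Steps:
s(L) = 2*L² (s(L) = (2*L)*L = 2*L²)
m = 58/39 (m = 4524/((2*(-39)²)) = 4524/((2*1521)) = 4524/3042 = 4524*(1/3042) = 58/39 ≈ 1.4872)
G = -275360/39 (G = -7062 + 58/39 = -275360/39 ≈ -7060.5)
G - (-11803 - (-35 - 35*68)) = -275360/39 - (-11803 - (-35 - 35*68)) = -275360/39 - (-11803 - (-35 - 2380)) = -275360/39 - (-11803 - 1*(-2415)) = -275360/39 - (-11803 + 2415) = -275360/39 - 1*(-9388) = -275360/39 + 9388 = 90772/39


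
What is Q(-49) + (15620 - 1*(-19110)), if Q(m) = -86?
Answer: 34644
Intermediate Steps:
Q(-49) + (15620 - 1*(-19110)) = -86 + (15620 - 1*(-19110)) = -86 + (15620 + 19110) = -86 + 34730 = 34644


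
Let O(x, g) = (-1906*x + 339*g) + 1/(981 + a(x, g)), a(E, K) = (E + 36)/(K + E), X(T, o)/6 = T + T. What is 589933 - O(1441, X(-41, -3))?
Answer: 3266607300133/932446 ≈ 3.5033e+6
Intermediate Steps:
X(T, o) = 12*T (X(T, o) = 6*(T + T) = 6*(2*T) = 12*T)
a(E, K) = (36 + E)/(E + K)
O(x, g) = 1/(981 + (36 + x)/(g + x)) - 1906*x + 339*g (O(x, g) = (-1906*x + 339*g) + 1/(981 + (36 + x)/(x + g)) = (-1906*x + 339*g) + 1/(981 + (36 + x)/(g + x)) = 1/(981 + (36 + x)/(g + x)) - 1906*x + 339*g)
589933 - O(1441, X(-41, -3)) = 589933 - (-1871692*1441**2 - 68615*1441 + 12205*(12*(-41)) + 332559*(12*(-41))**2 - 1536888*12*(-41)*1441)/(36 + 981*(12*(-41)) + 982*1441) = 589933 - (-1871692*2076481 - 98874215 + 12205*(-492) + 332559*(-492)**2 - 1536888*(-492)*1441)/(36 + 981*(-492) + 1415062) = 589933 - (-3886532875852 - 98874215 - 6004860 + 332559*242064 + 1089610559136)/(36 - 482652 + 1415062) = 589933 - (-3886532875852 - 98874215 - 6004860 + 80500561776 + 1089610559136)/932446 = 589933 - (-2716526634015)/932446 = 589933 - 1*(-2716526634015/932446) = 589933 + 2716526634015/932446 = 3266607300133/932446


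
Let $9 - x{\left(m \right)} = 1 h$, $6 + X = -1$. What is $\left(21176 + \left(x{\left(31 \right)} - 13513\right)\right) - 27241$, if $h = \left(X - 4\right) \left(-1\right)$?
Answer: $-19580$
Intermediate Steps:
$X = -7$ ($X = -6 - 1 = -7$)
$h = 11$ ($h = \left(-7 - 4\right) \left(-1\right) = \left(-11\right) \left(-1\right) = 11$)
$x{\left(m \right)} = -2$ ($x{\left(m \right)} = 9 - 1 \cdot 11 = 9 - 11 = -2$)
$\left(21176 + \left(x{\left(31 \right)} - 13513\right)\right) - 27241 = \left(21176 - 13515\right) - 27241 = 7661 - 27241 = -19580$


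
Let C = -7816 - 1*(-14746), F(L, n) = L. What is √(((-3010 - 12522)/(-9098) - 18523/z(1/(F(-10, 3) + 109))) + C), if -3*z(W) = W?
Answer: √113984689013195/4549 ≈ 2347.0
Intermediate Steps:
z(W) = -W/3
C = 6930 (C = -7816 + 14746 = 6930)
√(((-3010 - 12522)/(-9098) - 18523/z(1/(F(-10, 3) + 109))) + C) = √(((-3010 - 12522)/(-9098) - 18523/((-1/(3*(-10 + 109))))) + 6930) = √((-15532*(-1/9098) - 18523/((-⅓/99))) + 6930) = √((7766/4549 - 18523/((-⅓*1/99))) + 6930) = √((7766/4549 - 18523/(-1/297)) + 6930) = √((7766/4549 - 18523*(-297)) + 6930) = √((7766/4549 + 5501331) + 6930) = √(25025562485/4549 + 6930) = √(25057087055/4549) = √113984689013195/4549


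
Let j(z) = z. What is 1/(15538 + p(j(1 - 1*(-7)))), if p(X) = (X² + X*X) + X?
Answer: 1/15674 ≈ 6.3800e-5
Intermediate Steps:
p(X) = X + 2*X² (p(X) = (X² + X²) + X = 2*X² + X = X + 2*X²)
1/(15538 + p(j(1 - 1*(-7)))) = 1/(15538 + (1 - 1*(-7))*(1 + 2*(1 - 1*(-7)))) = 1/(15538 + (1 + 7)*(1 + 2*(1 + 7))) = 1/(15538 + 8*(1 + 2*8)) = 1/(15538 + 8*(1 + 16)) = 1/(15538 + 8*17) = 1/(15538 + 136) = 1/15674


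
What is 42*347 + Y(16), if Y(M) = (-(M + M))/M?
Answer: 14572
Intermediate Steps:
Y(M) = -2 (Y(M) = (-2*M)/M = -2)
42*347 + Y(16) = 42*347 - 2 = 14574 - 2 = 14572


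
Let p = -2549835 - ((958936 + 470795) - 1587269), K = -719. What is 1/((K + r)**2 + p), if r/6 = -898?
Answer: 1/34903152 ≈ 2.8651e-8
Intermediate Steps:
r = -5388 (r = 6*(-898) = -5388)
p = -2392297 (p = -2549835 - (1429731 - 1587269) = -2549835 - 1*(-157538) = -2549835 + 157538 = -2392297)
1/((K + r)**2 + p) = 1/((-719 - 5388)**2 - 2392297) = 1/((-6107)**2 - 2392297) = 1/(37295449 - 2392297) = 1/34903152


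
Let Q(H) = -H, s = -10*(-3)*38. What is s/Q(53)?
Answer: -1140/53 ≈ -21.509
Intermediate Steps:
s = 1140 (s = 30*38 = 1140)
s/Q(53) = 1140/((-1*53)) = 1140/(-53) = 1140*(-1/53) = -1140/53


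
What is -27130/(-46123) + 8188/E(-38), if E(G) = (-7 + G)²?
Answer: 432593374/93399075 ≈ 4.6317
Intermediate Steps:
-27130/(-46123) + 8188/E(-38) = -27130/(-46123) + 8188/((-7 - 38)²) = -27130*(-1/46123) + 8188/((-45)²) = 27130/46123 + 8188/2025 = 432593374/93399075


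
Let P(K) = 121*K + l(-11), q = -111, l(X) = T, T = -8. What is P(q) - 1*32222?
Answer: -45661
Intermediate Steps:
l(X) = -8
P(K) = -8 + 121*K (P(K) = 121*K - 8 = -8 + 121*K)
P(q) - 1*32222 = (-8 + 121*(-111)) - 1*32222 = (-8 - 13431) - 32222 = -13439 - 32222 = -45661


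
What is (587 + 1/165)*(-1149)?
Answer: -37095848/55 ≈ -6.7447e+5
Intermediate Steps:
(587 + 1/165)*(-1149) = (96856/165)*(-1149) = -37095848/55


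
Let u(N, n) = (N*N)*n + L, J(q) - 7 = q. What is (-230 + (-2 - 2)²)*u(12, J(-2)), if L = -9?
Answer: -152154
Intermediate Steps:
J(q) = 7 + q
u(N, n) = -9 + n*N² (u(N, n) = (N*N)*n - 9 = N²*n - 9 = n*N² - 9 = -9 + n*N²)
(-230 + (-2 - 2)²)*u(12, J(-2)) = (-230 + (-2 - 2)²)*(-9 + (7 - 2)*12²) = (-230 + (-4)²)*(-9 + 5*144) = (-230 + 16)*(-9 + 720) = -214*711 = -152154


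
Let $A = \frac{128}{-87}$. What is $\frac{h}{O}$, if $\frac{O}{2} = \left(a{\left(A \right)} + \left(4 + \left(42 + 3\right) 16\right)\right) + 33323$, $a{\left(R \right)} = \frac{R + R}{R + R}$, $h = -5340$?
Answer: $- \frac{1335}{17024} \approx -0.078419$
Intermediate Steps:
$A = - \frac{128}{87}$ ($A = 128 \left(- \frac{1}{87}\right) = - \frac{128}{87} \approx -1.4713$)
$a{\left(R \right)} = 1$ ($a{\left(R \right)} = \frac{2 R}{2 R} = 2 R \frac{1}{2 R} = 1$)
$O = 68096$ ($O = 2 \left(\left(1 + \left(4 + \left(42 + 3\right) 16\right)\right) + 33323\right) = 2 \left(\left(1 + \left(4 + 45 \cdot 16\right)\right) + 33323\right) = 2 \left(\left(1 + \left(4 + 720\right)\right) + 33323\right) = 2 \left(\left(1 + 724\right) + 33323\right) = 2 \left(725 + 33323\right) = 2 \cdot 34048 = 68096$)
$\frac{h}{O} = - \frac{5340}{68096} = \left(-5340\right) \frac{1}{68096} = - \frac{1335}{17024}$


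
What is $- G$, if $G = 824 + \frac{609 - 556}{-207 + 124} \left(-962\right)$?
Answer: $- \frac{119378}{83} \approx -1438.3$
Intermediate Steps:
$G = \frac{119378}{83}$ ($G = 824 + \frac{53}{-83} \left(-962\right) = 824 + 53 \left(- \frac{1}{83}\right) \left(-962\right) = 824 - - \frac{50986}{83} = 824 + \frac{50986}{83} = \frac{119378}{83} \approx 1438.3$)
$- G = \left(-1\right) \frac{119378}{83} = - \frac{119378}{83}$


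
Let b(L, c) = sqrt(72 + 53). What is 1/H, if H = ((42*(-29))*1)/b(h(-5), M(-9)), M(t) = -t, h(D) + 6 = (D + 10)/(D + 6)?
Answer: -5*sqrt(5)/1218 ≈ -0.0091793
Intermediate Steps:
h(D) = -6 + (10 + D)/(6 + D) (h(D) = -6 + (D + 10)/(D + 6) = -6 + (10 + D)/(6 + D))
b(L, c) = 5*sqrt(5) (b(L, c) = sqrt(125) = 5*sqrt(5))
H = -1218*sqrt(5)/25 (H = ((42*(-29))*1)/((5*sqrt(5))) = (-1218*1)*(sqrt(5)/25) = -1218*sqrt(5)/25 ≈ -108.94)
1/H = 1/(-1218*sqrt(5)/25) = -5*sqrt(5)/1218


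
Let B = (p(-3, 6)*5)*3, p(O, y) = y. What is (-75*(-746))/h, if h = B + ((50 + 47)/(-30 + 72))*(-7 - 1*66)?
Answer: -2349900/3301 ≈ -711.88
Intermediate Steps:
B = 90 (B = (6*5)*3 = 30*3 = 90)
h = -3301/42 (h = 90 + ((50 + 47)/(-30 + 72))*(-7 - 1*66) = 90 + (97/42)*(-7 - 66) = 90 + (97*(1/42))*(-73) = 90 + (97/42)*(-73) = 90 - 7081/42 = -3301/42 ≈ -78.595)
(-75*(-746))/h = (-75*(-746))/(-3301/42) = 55950*(-42/3301) = -2349900/3301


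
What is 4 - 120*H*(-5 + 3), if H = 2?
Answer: 484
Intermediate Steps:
4 - 120*H*(-5 + 3) = 4 - 240*(-5 + 3) = 4 - 240*(-2) = 4 - 120*(-4) = 4 + 480 = 484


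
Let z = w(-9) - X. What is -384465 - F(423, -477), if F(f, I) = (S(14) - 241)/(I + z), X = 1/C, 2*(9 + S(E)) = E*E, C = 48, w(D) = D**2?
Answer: -7308302481/19009 ≈ -3.8447e+5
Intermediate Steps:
S(E) = -9 + E**2/2 (S(E) = -9 + (E*E)/2 = -9 + E**2/2)
X = 1/48 ≈ 0.020833
z = 3887/48 (z = (-9)**2 - 1*1/48 = 81 - 1/48 = 3887/48 ≈ 80.979)
F(f, I) = -152/(3887/48 + I) (F(f, I) = ((-9 + (1/2)*14**2) - 241)/(I + 3887/48) = ((-9 + (1/2)*196) - 241)/(3887/48 + I) = ((-9 + 98) - 241)/(3887/48 + I) = (89 - 241)/(3887/48 + I) = -152/(3887/48 + I))
-384465 - F(423, -477) = -384465 - (-7296)/(3887 + 48*(-477)) = -384465 - (-7296)/(3887 - 22896) = -384465 - (-7296)/(-19009) = -384465 - (-7296)*(-1)/19009 = -384465 - 1*7296/19009 = -384465 - 7296/19009 = -7308302481/19009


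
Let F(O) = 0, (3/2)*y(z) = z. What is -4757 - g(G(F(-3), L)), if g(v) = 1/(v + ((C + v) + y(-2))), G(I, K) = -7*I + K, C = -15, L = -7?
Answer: -432884/91 ≈ -4757.0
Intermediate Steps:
y(z) = 2*z/3
G(I, K) = K - 7*I
g(v) = 1/(-49/3 + 2*v) (g(v) = 1/(v + ((-15 + v) + (⅔)*(-2))) = 1/(v + ((-15 + v) - 4/3)) = 1/(v + (-49/3 + v)) = 1/(-49/3 + 2*v))
-4757 - g(G(F(-3), L)) = -4757 - 3/(-49 + 6*(-7 - 7*0)) = -4757 - 3/(-49 + 6*(-7 + 0)) = -4757 - 3/(-49 + 6*(-7)) = -4757 - 3/(-49 - 42) = -4757 - 3/(-91) = -4757 - 3*(-1)/91 = -4757 - 1*(-3/91) = -4757 + 3/91 = -432884/91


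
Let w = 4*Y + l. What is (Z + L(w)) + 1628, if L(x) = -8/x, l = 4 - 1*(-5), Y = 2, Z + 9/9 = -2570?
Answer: -16039/17 ≈ -943.47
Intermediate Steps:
Z = -2571 (Z = -1 - 2570 = -2571)
l = 9 (l = 4 + 5 = 9)
w = 17 (w = 4*2 + 9 = 8 + 9 = 17)
(Z + L(w)) + 1628 = (-2571 - 8/17) + 1628 = -43715/17 + 1628 = -16039/17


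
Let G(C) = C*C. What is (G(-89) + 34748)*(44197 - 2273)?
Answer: 1788855156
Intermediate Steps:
G(C) = C**2
(G(-89) + 34748)*(44197 - 2273) = ((-89)**2 + 34748)*(44197 - 2273) = (7921 + 34748)*41924 = 42669*41924 = 1788855156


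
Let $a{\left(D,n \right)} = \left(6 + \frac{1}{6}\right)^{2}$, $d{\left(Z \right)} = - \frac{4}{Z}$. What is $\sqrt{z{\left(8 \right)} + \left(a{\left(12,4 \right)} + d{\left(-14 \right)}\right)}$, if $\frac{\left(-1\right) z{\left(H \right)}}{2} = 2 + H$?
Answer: $\frac{\sqrt{32305}}{42} \approx 4.2794$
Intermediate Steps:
$z{\left(H \right)} = -4 - 2 H$ ($z{\left(H \right)} = - 2 \left(2 + H\right) = -4 - 2 H$)
$a{\left(D,n \right)} = \frac{1369}{36}$ ($a{\left(D,n \right)} = \left(6 + \frac{1}{6}\right)^{2} = \left(\frac{37}{6}\right)^{2} = \frac{1369}{36}$)
$\sqrt{z{\left(8 \right)} + \left(a{\left(12,4 \right)} + d{\left(-14 \right)}\right)} = \sqrt{\left(-4 - 16\right) + \left(\frac{1369}{36} - \frac{4}{-14}\right)} = \sqrt{\left(-4 - 16\right) + \left(\frac{1369}{36} - - \frac{2}{7}\right)} = \sqrt{-20 + \left(\frac{1369}{36} + \frac{2}{7}\right)} = \sqrt{-20 + \frac{9655}{252}} = \sqrt{\frac{4615}{252}} = \frac{\sqrt{32305}}{42}$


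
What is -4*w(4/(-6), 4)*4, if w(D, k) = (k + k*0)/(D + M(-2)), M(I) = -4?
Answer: 96/7 ≈ 13.714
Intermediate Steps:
w(D, k) = k/(-4 + D) (w(D, k) = (k + k*0)/(D - 4) = (k + 0)/(-4 + D) = k/(-4 + D))
-4*w(4/(-6), 4)*4 = -16/(-4 + 4/(-6))*4 = -16/(-4 + 4*(-1/6))*4 = -16/(-4 - 2/3)*4 = -16/(-14/3)*4 = -16*(-3)/14*4 = -4*(-6/7)*4 = (24/7)*4 = 96/7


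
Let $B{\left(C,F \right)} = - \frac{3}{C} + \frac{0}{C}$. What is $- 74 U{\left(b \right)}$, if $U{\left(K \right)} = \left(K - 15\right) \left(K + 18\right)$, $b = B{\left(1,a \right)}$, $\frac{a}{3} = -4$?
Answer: $19980$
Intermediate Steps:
$a = -12$ ($a = 3 \left(-4\right) = -12$)
$B{\left(C,F \right)} = - \frac{3}{C}$ ($B{\left(C,F \right)} = - \frac{3}{C} + 0 = - \frac{3}{C}$)
$b = -3$ ($b = - \frac{3}{1} = \left(-3\right) 1 = -3$)
$U{\left(K \right)} = \left(-15 + K\right) \left(18 + K\right)$
$- 74 U{\left(b \right)} = - 74 \left(-270 + \left(-3\right)^{2} + 3 \left(-3\right)\right) = - 74 \left(-270 + 9 - 9\right) = \left(-74\right) \left(-270\right) = 19980$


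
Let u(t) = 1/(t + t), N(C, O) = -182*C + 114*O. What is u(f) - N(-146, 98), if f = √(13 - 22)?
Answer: -37744 - I/6 ≈ -37744.0 - 0.16667*I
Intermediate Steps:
f = 3*I (f = √(-9) = 3*I ≈ 3.0*I)
u(t) = 1/(2*t)
u(f) - N(-146, 98) = 1/(2*((3*I))) - (-182*(-146) + 114*98) = (-I/3)/2 - (26572 + 11172) = -I/6 - 1*37744 = -I/6 - 37744 = -37744 - I/6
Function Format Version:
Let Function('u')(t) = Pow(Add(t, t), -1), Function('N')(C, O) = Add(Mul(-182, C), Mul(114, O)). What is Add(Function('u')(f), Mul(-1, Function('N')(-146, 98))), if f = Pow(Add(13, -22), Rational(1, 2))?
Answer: Add(-37744, Mul(Rational(-1, 6), I)) ≈ Add(-37744., Mul(-0.16667, I))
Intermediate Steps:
f = Mul(3, I) (f = Pow(-9, Rational(1, 2)) = Mul(3, I) ≈ Mul(3.0000, I))
Function('u')(t) = Mul(Rational(1, 2), Pow(t, -1)) (Function('u')(t) = Pow(Mul(2, t), -1) = Mul(Rational(1, 2), Pow(t, -1)))
Add(Function('u')(f), Mul(-1, Function('N')(-146, 98))) = Add(Mul(Rational(1, 2), Pow(Mul(3, I), -1)), Mul(-1, Add(Mul(-182, -146), Mul(114, 98)))) = Add(Mul(Rational(1, 2), Mul(Rational(-1, 3), I)), Mul(-1, Add(26572, 11172))) = Add(Mul(Rational(-1, 6), I), Mul(-1, 37744)) = Add(Mul(Rational(-1, 6), I), -37744) = Add(-37744, Mul(Rational(-1, 6), I))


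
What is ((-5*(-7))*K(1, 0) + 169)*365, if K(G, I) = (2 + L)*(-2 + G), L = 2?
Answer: 10585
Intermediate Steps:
K(G, I) = -8 + 4*G (K(G, I) = (2 + 2)*(-2 + G) = 4*(-2 + G) = -8 + 4*G)
((-5*(-7))*K(1, 0) + 169)*365 = ((-5*(-7))*(-8 + 4*1) + 169)*365 = (35*(-8 + 4) + 169)*365 = (35*(-4) + 169)*365 = (-140 + 169)*365 = 29*365 = 10585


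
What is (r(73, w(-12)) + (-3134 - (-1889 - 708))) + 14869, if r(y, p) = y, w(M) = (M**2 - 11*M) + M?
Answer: 14405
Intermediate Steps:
w(M) = M**2 - 10*M
(r(73, w(-12)) + (-3134 - (-1889 - 708))) + 14869 = (73 + (-3134 - (-1889 - 708))) + 14869 = (73 + (-3134 - 1*(-2597))) + 14869 = (73 + (-3134 + 2597)) + 14869 = (73 - 537) + 14869 = -464 + 14869 = 14405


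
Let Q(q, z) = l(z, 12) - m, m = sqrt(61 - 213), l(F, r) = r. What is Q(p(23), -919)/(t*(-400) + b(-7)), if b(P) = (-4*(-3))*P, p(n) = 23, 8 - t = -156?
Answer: -3/16421 + I*sqrt(38)/32842 ≈ -0.00018269 + 0.0001877*I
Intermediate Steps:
t = 164 (t = 8 - 1*(-156) = 8 + 156 = 164)
m = 2*I*sqrt(38) (m = sqrt(-152) = 2*I*sqrt(38) ≈ 12.329*I)
b(P) = 12*P
Q(q, z) = 12 - 2*I*sqrt(38)
Q(p(23), -919)/(t*(-400) + b(-7)) = (12 - 2*I*sqrt(38))/(164*(-400) + 12*(-7)) = (12 - 2*I*sqrt(38))/(-65600 - 84) = (12 - 2*I*sqrt(38))/(-65684) = (12 - 2*I*sqrt(38))*(-1/65684) = -3/16421 + I*sqrt(38)/32842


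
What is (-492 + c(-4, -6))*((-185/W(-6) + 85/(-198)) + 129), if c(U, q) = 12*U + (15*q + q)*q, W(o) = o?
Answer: 63124/11 ≈ 5738.5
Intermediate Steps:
c(U, q) = 12*U + 16*q**2 (c(U, q) = 12*U + (16*q)*q = 12*U + 16*q**2)
(-492 + c(-4, -6))*((-185/W(-6) + 85/(-198)) + 129) = (-492 + (12*(-4) + 16*(-6)**2))*((-185/(-6) + 85/(-198)) + 129) = (-492 + (-48 + 16*36))*((-185*(-1/6) + 85*(-1/198)) + 129) = (-492 + (-48 + 576))*((185/6 - 85/198) + 129) = (-492 + 528)*(3010/99 + 129) = 36*(15781/99) = 63124/11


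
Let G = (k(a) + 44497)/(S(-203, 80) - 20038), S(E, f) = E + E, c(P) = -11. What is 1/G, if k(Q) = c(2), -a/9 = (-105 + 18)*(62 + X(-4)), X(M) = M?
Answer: -10222/22243 ≈ -0.45956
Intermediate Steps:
S(E, f) = 2*E
a = 45414 (a = -9*(-105 + 18)*(62 - 4) = -(-783)*58 = -9*(-5046) = 45414)
k(Q) = -11
G = -22243/10222 (G = (-11 + 44497)/(2*(-203) - 20038) = 44486/(-406 - 20038) = 44486/(-20444) = 44486*(-1/20444) = -22243/10222 ≈ -2.1760)
1/G = 1/(-22243/10222) = -10222/22243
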